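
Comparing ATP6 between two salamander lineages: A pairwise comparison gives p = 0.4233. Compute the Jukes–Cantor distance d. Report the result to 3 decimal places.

0.623

d = −(3/4) ln(1 − 4p/3) = −0.75 ln(1 − 0.5644) = −0.75 ln(0.4356)
  = −0.75 × (-0.831031) = 0.623273 substitutions/site.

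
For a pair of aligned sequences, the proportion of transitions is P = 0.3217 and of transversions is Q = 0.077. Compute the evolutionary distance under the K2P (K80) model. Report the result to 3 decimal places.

0.679

Under the Kimura two-parameter model, d = −½ ln(1 − 2P − Q) − ¼ ln(1 − 2Q).
1 − 2P − Q = 0.2796, giving −½ ln(0.2796) = 0.637198.
1 − 2Q = 0.846, giving −¼ ln(0.846) = 0.041809.
d = 0.637198 + 0.041809 = 0.679007.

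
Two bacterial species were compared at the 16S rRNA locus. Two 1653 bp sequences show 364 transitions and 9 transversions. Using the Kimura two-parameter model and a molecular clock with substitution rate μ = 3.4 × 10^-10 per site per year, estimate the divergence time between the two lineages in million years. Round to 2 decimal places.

438.09

P = 364/1653 ≈ 0.220206 and Q = 9/1653 ≈ 0.005445.
Under the Kimura two-parameter model, d = −½ ln(1 − 2P − Q) − ¼ ln(1 − 2Q).
1 − 2P − Q = 0.554143, giving −½ ln(0.554143) = 0.295166.
1 − 2Q = 0.98911, giving −¼ ln(0.98911) = 0.002737.
d = 0.295166 + 0.002737 = 0.297903.
Under a molecular clock d = 2μt, so t = d/(2μ) = 0.297903 / (2 × 3.4 × 10^-10) = 438.09 million years.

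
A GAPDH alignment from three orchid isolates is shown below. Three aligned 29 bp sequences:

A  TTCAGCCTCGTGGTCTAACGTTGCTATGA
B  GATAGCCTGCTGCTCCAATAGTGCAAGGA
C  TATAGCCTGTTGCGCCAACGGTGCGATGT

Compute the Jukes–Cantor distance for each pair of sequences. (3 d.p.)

d(A,B) = 0.602, d(A,C) = 0.462, d(B,C) = 0.344

A–B: 12/29 sites differ → p ≈ 0.413793, d = −0.75 ln(1 − 0.551724) = 0.601760 ≈ 0.602.
A–C: 10/29 sites differ → p ≈ 0.344828, d = −0.75 ln(1 − 0.459771) = 0.461822 ≈ 0.462.
B–C: 8/29 sites differ → p ≈ 0.275862, d = −0.75 ln(1 − 0.367816) = 0.343931 ≈ 0.344.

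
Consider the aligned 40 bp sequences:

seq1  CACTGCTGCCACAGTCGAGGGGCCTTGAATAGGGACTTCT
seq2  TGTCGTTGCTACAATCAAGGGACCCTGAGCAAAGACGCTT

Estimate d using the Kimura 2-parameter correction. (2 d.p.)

Of 40 sites, 16 differences are transitions and 1 are transversions, so P = 16/40 = 0.4 and Q = 1/40 = 0.025.
Under the Kimura two-parameter model, d = −½ ln(1 − 2P − Q) − ¼ ln(1 − 2Q).
1 − 2P − Q = 0.175, giving −½ ln(0.175) = 0.871485.
1 − 2Q = 0.95, giving −¼ ln(0.95) = 0.012823.
d = 0.871485 + 0.012823 = 0.884308.

0.88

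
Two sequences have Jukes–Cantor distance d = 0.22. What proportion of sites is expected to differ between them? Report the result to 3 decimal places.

0.191

p = (3/4)(1 − e^(−4d/3)) = 0.75 × (1 − e^(-0.293333)) = 0.75 × (1 − 0.745774) = 0.190670.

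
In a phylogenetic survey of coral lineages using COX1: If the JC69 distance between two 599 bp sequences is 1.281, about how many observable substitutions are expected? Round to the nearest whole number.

Invert JC69: p = (3/4)(1 − e^(−4d/3)) = 0.75 × (1 − e^(-1.708)) = 0.75 × (1 − 0.181228) = 0.614079.
Expected differing sites = pL ≈ 0.614079 × 599 = 367.833321 ≈ 368.

368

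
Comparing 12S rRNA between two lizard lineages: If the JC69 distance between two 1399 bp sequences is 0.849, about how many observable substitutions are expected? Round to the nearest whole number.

Invert JC69: p = (3/4)(1 − e^(−4d/3)) = 0.75 × (1 − e^(-1.132)) = 0.75 × (1 − 0.322388) = 0.508209.
Expected differing sites = pL ≈ 0.508209 × 1399 = 710.984391 ≈ 711.

711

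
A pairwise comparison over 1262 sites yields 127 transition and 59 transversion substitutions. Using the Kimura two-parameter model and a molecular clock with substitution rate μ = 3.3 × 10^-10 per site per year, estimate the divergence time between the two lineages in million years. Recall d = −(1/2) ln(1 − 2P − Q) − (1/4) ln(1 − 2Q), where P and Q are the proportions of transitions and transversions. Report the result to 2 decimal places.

P = 127/1262 ≈ 0.100634 and Q = 59/1262 ≈ 0.046751.
Under the Kimura two-parameter model, d = −½ ln(1 − 2P − Q) − ¼ ln(1 − 2Q).
1 − 2P − Q = 0.751981, giving −½ ln(0.751981) = 0.142522.
1 − 2Q = 0.906498, giving −¼ ln(0.906498) = 0.024542.
d = 0.142522 + 0.024542 = 0.167064.
Under a molecular clock d = 2μt, so t = d/(2μ) = 0.167064 / (2 × 3.3 × 10^-10) = 253.13 million years.

253.13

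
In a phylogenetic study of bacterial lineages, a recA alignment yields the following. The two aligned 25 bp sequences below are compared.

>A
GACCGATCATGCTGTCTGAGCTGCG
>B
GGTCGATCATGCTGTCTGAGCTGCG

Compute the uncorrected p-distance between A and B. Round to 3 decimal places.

The sequences differ at 2 of 25 positions (sites 2, 3).
p = 2/25 = 0.080.

0.080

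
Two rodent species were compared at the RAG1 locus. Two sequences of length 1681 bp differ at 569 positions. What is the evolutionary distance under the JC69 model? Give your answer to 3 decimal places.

0.450

p = 569/1681 ≈ 0.338489.
d = −(3/4) ln(1 − 4p/3) = −0.75 ln(1 − 0.451319) = −0.75 ln(0.548681)
  = −0.75 × (-0.600238) = 0.450179 substitutions/site.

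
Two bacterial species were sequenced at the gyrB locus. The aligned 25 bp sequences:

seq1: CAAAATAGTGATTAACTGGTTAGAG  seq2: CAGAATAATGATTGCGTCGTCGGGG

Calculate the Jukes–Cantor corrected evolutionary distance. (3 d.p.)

The sequences differ at 9 of 25 sites (3, 8, 14, 15, 16, 18, 21, 22, 24), so p = 9/25 = 0.36.
d = −(3/4) ln(1 − 4p/3) = −0.75 ln(1 − 0.48) = −0.75 ln(0.52)
  = −0.75 × (-0.653926) = 0.490445 substitutions/site.

0.490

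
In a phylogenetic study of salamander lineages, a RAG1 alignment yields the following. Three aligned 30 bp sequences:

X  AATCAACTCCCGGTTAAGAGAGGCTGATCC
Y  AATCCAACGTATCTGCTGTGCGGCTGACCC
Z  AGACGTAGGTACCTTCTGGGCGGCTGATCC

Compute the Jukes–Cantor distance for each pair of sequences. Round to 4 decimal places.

X–Y: 14/30 sites differ → p ≈ 0.466667, d = −0.75 ln(1 − 0.622223) = 0.730088 ≈ 0.7301.
X–Z: 15/30 sites differ → p = 0.5, d = −0.75 ln(1 − 0.666667) = 0.823960 ≈ 0.8240.
Y–Z: 9/30 sites differ → p = 0.3, d = −0.75 ln(1 − 0.4) = 0.383119 ≈ 0.3831.

d(X,Y) = 0.7301, d(X,Z) = 0.8240, d(Y,Z) = 0.3831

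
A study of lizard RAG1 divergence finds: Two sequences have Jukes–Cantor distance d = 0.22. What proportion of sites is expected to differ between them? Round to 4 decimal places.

p = (3/4)(1 − e^(−4d/3)) = 0.75 × (1 − e^(-0.293333)) = 0.75 × (1 − 0.745774) = 0.190670.

0.1907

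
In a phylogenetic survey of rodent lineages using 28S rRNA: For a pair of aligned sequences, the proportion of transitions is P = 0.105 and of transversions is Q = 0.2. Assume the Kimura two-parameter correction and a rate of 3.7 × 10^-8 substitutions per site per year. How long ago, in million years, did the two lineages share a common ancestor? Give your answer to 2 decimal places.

5.29

Under the Kimura two-parameter model, d = −½ ln(1 − 2P − Q) − ¼ ln(1 − 2Q).
1 − 2P − Q = 0.59, giving −½ ln(0.59) = 0.263816.
1 − 2Q = 0.6, giving −¼ ln(0.6) = 0.127706.
d = 0.263816 + 0.127706 = 0.391522.
Under a molecular clock d = 2μt, so t = d/(2μ) = 0.391522 / (2 × 3.7 × 10^-8) = 5.29 million years.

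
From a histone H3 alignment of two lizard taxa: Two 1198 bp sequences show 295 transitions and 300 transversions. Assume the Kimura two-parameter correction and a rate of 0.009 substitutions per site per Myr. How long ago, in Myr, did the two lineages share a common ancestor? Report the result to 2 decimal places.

P = 295/1198 ≈ 0.246244 and Q = 300/1198 ≈ 0.250417.
Under the Kimura two-parameter model, d = −½ ln(1 − 2P − Q) − ¼ ln(1 − 2Q).
1 − 2P − Q = 0.257095, giving −½ ln(0.257095) = 0.679155.
1 − 2Q = 0.499166, giving −¼ ln(0.499166) = 0.173704.
d = 0.679155 + 0.173704 = 0.852859.
Under a molecular clock d = 2μt, so t = d/(2μ) = 0.852859 / (2 × 0.009) = 47.38 Myr.

47.38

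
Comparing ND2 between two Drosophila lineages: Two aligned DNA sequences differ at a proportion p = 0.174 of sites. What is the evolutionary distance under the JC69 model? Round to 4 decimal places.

d = −(3/4) ln(1 − 4p/3) = −0.75 ln(1 − 0.232) = −0.75 ln(0.768)
  = −0.75 × (-0.263966) = 0.197975 substitutions/site.

0.1980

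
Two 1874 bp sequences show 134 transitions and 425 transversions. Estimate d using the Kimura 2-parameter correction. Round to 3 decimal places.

P = 134/1874 ≈ 0.071505 and Q = 425/1874 ≈ 0.226788.
Under the Kimura two-parameter model, d = −½ ln(1 − 2P − Q) − ¼ ln(1 − 2Q).
1 − 2P − Q = 0.630202, giving −½ ln(0.630202) = 0.230857.
1 − 2Q = 0.546424, giving −¼ ln(0.546424) = 0.151090.
d = 0.230857 + 0.151090 = 0.381947.

0.382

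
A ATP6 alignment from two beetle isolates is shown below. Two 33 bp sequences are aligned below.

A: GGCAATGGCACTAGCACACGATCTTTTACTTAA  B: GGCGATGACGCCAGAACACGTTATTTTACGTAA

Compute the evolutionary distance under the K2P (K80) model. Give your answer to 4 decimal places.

0.2954

Of 33 sites, 4 differences are transitions and 4 are transversions, so P = 4/33 ≈ 0.121212 and Q = 4/33 ≈ 0.121212.
Under the Kimura two-parameter model, d = −½ ln(1 − 2P − Q) − ¼ ln(1 − 2Q).
1 − 2P − Q = 0.636364, giving −½ ln(0.636364) = 0.225992.
1 − 2Q = 0.757576, giving −¼ ln(0.757576) = 0.069408.
d = 0.225992 + 0.069408 = 0.295400.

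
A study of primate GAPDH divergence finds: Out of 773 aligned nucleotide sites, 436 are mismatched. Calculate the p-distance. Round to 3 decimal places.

0.564

p = 436/773 = 0.564036… ≈ 0.564 (to 3 d.p.).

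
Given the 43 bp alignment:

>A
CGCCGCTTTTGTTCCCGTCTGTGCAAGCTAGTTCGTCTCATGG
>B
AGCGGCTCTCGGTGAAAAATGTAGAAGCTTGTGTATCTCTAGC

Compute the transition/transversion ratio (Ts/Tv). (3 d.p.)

0.429

Transitions are A↔G and C↔T; transversions are all other mismatches.
Transitions: 6. Transversions: 14.
R = 6/14 = 0.428571… ≈ 0.429 (to 3 d.p.).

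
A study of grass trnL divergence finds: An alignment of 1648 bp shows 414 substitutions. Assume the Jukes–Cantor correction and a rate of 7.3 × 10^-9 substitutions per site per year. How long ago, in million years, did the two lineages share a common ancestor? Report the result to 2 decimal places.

20.95

p = 414/1648 ≈ 0.251214.
d = −(3/4) ln(1 − 4p/3) = −0.75 ln(1 − 0.334952) = −0.75 ln(0.665048)
  = −0.75 × (-0.407896) = 0.305922 substitutions/site.
Under a molecular clock d = 2μt, so t = d/(2μ) = 0.305922 / (2 × 7.3 × 10^-9) = 20.95 million years.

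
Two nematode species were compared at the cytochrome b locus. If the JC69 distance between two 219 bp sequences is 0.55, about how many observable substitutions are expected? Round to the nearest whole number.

Invert JC69: p = (3/4)(1 − e^(−4d/3)) = 0.75 × (1 − e^(-0.733333)) = 0.75 × (1 − 0.480305) = 0.389771.
Expected differing sites = pL ≈ 0.389771 × 219 = 85.359849 ≈ 85.

85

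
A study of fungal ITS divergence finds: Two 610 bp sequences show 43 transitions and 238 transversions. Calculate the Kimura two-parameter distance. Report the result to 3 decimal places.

0.758

P = 43/610 ≈ 0.070492 and Q = 238/610 ≈ 0.390164.
Under the Kimura two-parameter model, d = −½ ln(1 − 2P − Q) − ¼ ln(1 − 2Q).
1 − 2P − Q = 0.468852, giving −½ ln(0.468852) = 0.378734.
1 − 2Q = 0.219672, giving −¼ ln(0.219672) = 0.378905.
d = 0.378734 + 0.378905 = 0.757639.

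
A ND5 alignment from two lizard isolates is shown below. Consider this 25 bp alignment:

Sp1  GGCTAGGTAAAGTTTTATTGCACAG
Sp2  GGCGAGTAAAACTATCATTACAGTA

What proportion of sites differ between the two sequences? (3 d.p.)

0.400

The sequences differ at 10 of 25 positions (sites 4, 7, 8, 12, 14, 16, 20, 23, 24, 25).
p = 10/25 = 0.400.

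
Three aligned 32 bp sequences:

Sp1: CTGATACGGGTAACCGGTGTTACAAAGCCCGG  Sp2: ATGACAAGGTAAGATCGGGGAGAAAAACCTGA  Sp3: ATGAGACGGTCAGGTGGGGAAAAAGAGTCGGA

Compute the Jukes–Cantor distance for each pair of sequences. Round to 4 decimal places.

Sp1–Sp2: 17/32 sites differ → p = 0.53125, d = −0.75 ln(1 − 0.708333) = 0.924107 ≈ 0.9241.
Sp1–Sp3: 15/32 sites differ → p = 0.46875, d = −0.75 ln(1 − 0.625) = 0.735622 ≈ 0.7356.
Sp2–Sp3: 11/32 sites differ → p = 0.34375, d = −0.75 ln(1 − 0.458333) = 0.459828 ≈ 0.4598.

d(Sp1,Sp2) = 0.9241, d(Sp1,Sp3) = 0.7356, d(Sp2,Sp3) = 0.4598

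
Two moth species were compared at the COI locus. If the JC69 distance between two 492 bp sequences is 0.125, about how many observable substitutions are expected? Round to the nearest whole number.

57

Invert JC69: p = (3/4)(1 − e^(−4d/3)) = 0.75 × (1 − e^(-0.166667)) = 0.75 × (1 − 0.846481) = 0.115139.
Expected differing sites = pL ≈ 0.115139 × 492 = 56.648388 ≈ 57.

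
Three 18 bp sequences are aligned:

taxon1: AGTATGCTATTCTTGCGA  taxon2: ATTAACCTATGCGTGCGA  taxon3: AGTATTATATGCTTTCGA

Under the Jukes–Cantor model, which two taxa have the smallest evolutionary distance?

taxon1 and taxon3

taxon1–taxon2: 5/18 differ, p = 0.278, d = 0.347.
taxon1–taxon3: 4/18 differ, p = 0.222, d = 0.264.
taxon2–taxon3: 6/18 differ, p = 0.333, d = 0.441.
The smallest distance is between taxon1 and taxon3.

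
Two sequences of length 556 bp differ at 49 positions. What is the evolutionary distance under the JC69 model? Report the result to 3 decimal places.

0.094

p = 49/556 ≈ 0.088129.
d = −(3/4) ln(1 − 4p/3) = −0.75 ln(1 − 0.117505) = −0.75 ln(0.882495)
  = −0.75 × (-0.125002) = 0.093752 substitutions/site.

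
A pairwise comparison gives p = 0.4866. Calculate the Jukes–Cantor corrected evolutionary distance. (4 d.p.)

0.7848

d = −(3/4) ln(1 − 4p/3) = −0.75 ln(1 − 0.6488) = −0.75 ln(0.3512)
  = −0.75 × (-1.046399) = 0.784799 substitutions/site.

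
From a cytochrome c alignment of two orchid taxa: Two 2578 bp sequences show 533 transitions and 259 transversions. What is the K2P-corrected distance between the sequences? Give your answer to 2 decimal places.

P = 533/2578 ≈ 0.206749 and Q = 259/2578 ≈ 0.100465.
Under the Kimura two-parameter model, d = −½ ln(1 − 2P − Q) − ¼ ln(1 − 2Q).
1 − 2P − Q = 0.486037, giving −½ ln(0.486037) = 0.360735.
1 − 2Q = 0.79907, giving −¼ ln(0.79907) = 0.056077.
d = 0.360735 + 0.056077 = 0.416812.

0.42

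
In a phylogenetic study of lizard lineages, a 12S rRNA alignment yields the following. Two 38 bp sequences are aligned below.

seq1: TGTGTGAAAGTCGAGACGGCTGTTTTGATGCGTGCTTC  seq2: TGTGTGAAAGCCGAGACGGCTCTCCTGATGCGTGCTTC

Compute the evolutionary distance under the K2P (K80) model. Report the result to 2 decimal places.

0.12

Of 38 sites, 3 differences are transitions and 1 are transversions, so P = 3/38 ≈ 0.078947 and Q = 1/38 ≈ 0.026316.
Under the Kimura two-parameter model, d = −½ ln(1 − 2P − Q) − ¼ ln(1 − 2Q).
1 − 2P − Q = 0.81579, giving −½ ln(0.81579) = 0.101799.
1 − 2Q = 0.947368, giving −¼ ln(0.947368) = 0.013517.
d = 0.101799 + 0.013517 = 0.115316.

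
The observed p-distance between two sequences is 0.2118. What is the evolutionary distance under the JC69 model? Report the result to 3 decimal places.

d = −(3/4) ln(1 − 4p/3) = −0.75 ln(1 − 0.2824) = −0.75 ln(0.7176)
  = −0.75 × (-0.331843) = 0.248882 substitutions/site.

0.249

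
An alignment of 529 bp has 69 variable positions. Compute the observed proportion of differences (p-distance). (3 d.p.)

p = 69/529 = 0.130434… ≈ 0.130 (to 3 d.p.).

0.130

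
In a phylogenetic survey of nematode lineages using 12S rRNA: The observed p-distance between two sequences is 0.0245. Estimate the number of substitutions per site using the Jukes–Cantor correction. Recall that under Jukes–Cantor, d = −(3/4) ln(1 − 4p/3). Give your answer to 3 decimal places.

d = −(3/4) ln(1 − 4p/3) = −0.75 ln(1 − 0.032667) = −0.75 ln(0.967333)
  = −0.75 × (-0.033212) = 0.024909 substitutions/site.

0.025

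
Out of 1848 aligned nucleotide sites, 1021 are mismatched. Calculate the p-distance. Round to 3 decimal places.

p = 1021/1848 = 0.552489… ≈ 0.552 (to 3 d.p.).

0.552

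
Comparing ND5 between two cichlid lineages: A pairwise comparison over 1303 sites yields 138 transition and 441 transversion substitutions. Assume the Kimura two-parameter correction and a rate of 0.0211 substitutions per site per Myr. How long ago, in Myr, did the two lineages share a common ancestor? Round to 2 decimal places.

16.16

P = 138/1303 ≈ 0.105909 and Q = 441/1303 ≈ 0.33845.
Under the Kimura two-parameter model, d = −½ ln(1 − 2P − Q) − ¼ ln(1 − 2Q).
1 − 2P − Q = 0.449732, giving −½ ln(0.449732) = 0.399552.
1 − 2Q = 0.3231, giving −¼ ln(0.3231) = 0.282448.
d = 0.399552 + 0.282448 = 0.682000.
Under a molecular clock d = 2μt, so t = d/(2μ) = 0.682000 / (2 × 0.0211) = 16.16 Myr.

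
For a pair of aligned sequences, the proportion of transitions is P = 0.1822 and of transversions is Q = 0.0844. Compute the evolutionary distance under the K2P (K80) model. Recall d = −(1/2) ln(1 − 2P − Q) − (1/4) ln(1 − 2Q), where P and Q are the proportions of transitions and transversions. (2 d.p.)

0.34

Under the Kimura two-parameter model, d = −½ ln(1 − 2P − Q) − ¼ ln(1 − 2Q).
1 − 2P − Q = 0.5512, giving −½ ln(0.5512) = 0.297829.
1 − 2Q = 0.8312, giving −¼ ln(0.8312) = 0.046221.
d = 0.297829 + 0.046221 = 0.344050.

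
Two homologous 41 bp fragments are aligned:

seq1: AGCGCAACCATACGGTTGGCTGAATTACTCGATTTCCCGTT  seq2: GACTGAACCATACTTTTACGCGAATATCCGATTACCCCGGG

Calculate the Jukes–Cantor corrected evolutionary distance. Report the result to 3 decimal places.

0.788

The sequences differ at 20 of 41 sites, so p = 20/41 ≈ 0.487805.
d = −(3/4) ln(1 − 4p/3) = −0.75 ln(1 − 0.650407) = −0.75 ln(0.349593)
  = −0.75 × (-1.050986) = 0.788240 substitutions/site.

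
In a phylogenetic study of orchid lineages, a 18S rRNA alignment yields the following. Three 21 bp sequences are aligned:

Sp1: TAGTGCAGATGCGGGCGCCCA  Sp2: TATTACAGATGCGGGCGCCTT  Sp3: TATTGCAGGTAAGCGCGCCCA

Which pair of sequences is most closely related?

Sp1–Sp2: 4/21 differ, p = 0.190, d = 0.220.
Sp1–Sp3: 5/21 differ, p = 0.238, d = 0.286.
Sp2–Sp3: 7/21 differ, p = 0.333, d = 0.441.
The smallest distance is between Sp1 and Sp2.

Sp1 and Sp2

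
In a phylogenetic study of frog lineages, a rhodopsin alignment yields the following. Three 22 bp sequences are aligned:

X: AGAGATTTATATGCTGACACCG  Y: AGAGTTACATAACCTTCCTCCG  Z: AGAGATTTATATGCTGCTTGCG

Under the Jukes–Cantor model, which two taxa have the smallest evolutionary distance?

X and Z

X–Y: 8/22 differ, p = 0.364, d = 0.497.
X–Z: 4/22 differ, p = 0.182, d = 0.208.
Y–Z: 8/22 differ, p = 0.364, d = 0.497.
The smallest distance is between X and Z.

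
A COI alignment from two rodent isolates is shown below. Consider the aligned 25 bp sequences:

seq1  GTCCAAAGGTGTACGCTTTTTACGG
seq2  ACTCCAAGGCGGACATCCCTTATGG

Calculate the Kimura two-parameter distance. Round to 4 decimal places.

1.1037

Of 25 sites, 10 differences are transitions and 2 are transversions, so P = 10/25 = 0.4 and Q = 2/25 = 0.08.
Under the Kimura two-parameter model, d = −½ ln(1 − 2P − Q) − ¼ ln(1 − 2Q).
1 − 2P − Q = 0.12, giving −½ ln(0.12) = 1.060132.
1 − 2Q = 0.84, giving −¼ ln(0.84) = 0.043588.
d = 1.060132 + 0.043588 = 1.103720.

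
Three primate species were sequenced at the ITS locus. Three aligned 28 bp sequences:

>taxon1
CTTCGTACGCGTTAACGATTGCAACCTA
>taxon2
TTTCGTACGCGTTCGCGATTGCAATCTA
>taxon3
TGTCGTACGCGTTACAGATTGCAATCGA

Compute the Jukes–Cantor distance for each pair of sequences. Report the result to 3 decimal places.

d(taxon1,taxon2) = 0.158, d(taxon1,taxon3) = 0.252, d(taxon2,taxon3) = 0.204

taxon1–taxon2: 4/28 sites differ → p ≈ 0.142857, d = −0.75 ln(1 − 0.190476) = 0.158482 ≈ 0.158.
taxon1–taxon3: 6/28 sites differ → p ≈ 0.214286, d = −0.75 ln(1 − 0.285715) = 0.252355 ≈ 0.252.
taxon2–taxon3: 5/28 sites differ → p ≈ 0.178571, d = −0.75 ln(1 − 0.238095) = 0.203950 ≈ 0.204.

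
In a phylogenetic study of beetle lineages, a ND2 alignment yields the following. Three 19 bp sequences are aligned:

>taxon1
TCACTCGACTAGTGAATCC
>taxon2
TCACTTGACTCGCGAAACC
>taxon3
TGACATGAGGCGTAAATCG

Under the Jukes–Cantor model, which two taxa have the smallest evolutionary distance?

taxon1–taxon2: 4/19 differ, p = 0.211, d = 0.247.
taxon1–taxon3: 8/19 differ, p = 0.421, d = 0.618.
taxon2–taxon3: 8/19 differ, p = 0.421, d = 0.618.
The smallest distance is between taxon1 and taxon2.

taxon1 and taxon2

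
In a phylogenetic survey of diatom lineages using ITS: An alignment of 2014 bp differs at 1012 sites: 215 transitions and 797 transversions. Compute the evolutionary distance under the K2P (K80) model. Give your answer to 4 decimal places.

P = 215/2014 ≈ 0.106753 and Q = 797/2014 ≈ 0.39573.
Under the Kimura two-parameter model, d = −½ ln(1 − 2P − Q) − ¼ ln(1 − 2Q).
1 − 2P − Q = 0.390764, giving −½ ln(0.390764) = 0.469826.
1 − 2Q = 0.20854, giving −¼ ln(0.20854) = 0.391906.
d = 0.469826 + 0.391906 = 0.861732.

0.8617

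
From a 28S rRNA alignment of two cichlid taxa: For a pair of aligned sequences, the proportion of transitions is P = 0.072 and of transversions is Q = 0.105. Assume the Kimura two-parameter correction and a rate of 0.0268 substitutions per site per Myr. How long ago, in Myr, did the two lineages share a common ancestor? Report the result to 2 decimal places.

3.77

Under the Kimura two-parameter model, d = −½ ln(1 − 2P − Q) − ¼ ln(1 − 2Q).
1 − 2P − Q = 0.751, giving −½ ln(0.751) = 0.143175.
1 − 2Q = 0.79, giving −¼ ln(0.79) = 0.058931.
d = 0.143175 + 0.058931 = 0.202106.
Under a molecular clock d = 2μt, so t = d/(2μ) = 0.202106 / (2 × 0.0268) = 3.77 Myr.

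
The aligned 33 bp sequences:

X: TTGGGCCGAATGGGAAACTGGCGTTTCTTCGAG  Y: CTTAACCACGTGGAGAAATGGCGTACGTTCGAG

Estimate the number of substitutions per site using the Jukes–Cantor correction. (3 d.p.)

0.559

The sequences differ at 13 of 33 sites, so p = 13/33 ≈ 0.393939.
d = −(3/4) ln(1 − 4p/3) = −0.75 ln(1 − 0.525252) = −0.75 ln(0.474748)
  = −0.75 × (-0.744971) = 0.558728 substitutions/site.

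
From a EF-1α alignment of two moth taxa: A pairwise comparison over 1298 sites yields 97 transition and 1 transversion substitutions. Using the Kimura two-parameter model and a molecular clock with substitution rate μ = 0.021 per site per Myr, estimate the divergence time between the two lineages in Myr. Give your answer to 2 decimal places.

P = 97/1298 ≈ 0.07473 and Q = 1/1298 ≈ 0.00077.
Under the Kimura two-parameter model, d = −½ ln(1 − 2P − Q) − ¼ ln(1 − 2Q).
1 − 2P − Q = 0.84977, giving −½ ln(0.84977) = 0.081395.
1 − 2Q = 0.99846, giving −¼ ln(0.99846) = 0.000385.
d = 0.081395 + 0.000385 = 0.081780.
Under a molecular clock d = 2μt, so t = d/(2μ) = 0.081780 / (2 × 0.021) = 1.95 Myr.

1.95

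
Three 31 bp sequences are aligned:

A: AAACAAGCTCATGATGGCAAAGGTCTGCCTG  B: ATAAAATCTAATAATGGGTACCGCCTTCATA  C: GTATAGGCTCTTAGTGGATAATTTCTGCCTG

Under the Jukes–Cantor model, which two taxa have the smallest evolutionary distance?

A and C

A–B: 13/31 differ, p = 0.419, d = 0.614.
A–C: 11/31 differ, p = 0.355, d = 0.481.
B–C: 15/31 differ, p = 0.484, d = 0.777.
The smallest distance is between A and C.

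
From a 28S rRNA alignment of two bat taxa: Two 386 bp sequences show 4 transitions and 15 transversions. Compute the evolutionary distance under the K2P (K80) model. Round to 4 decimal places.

P = 4/386 ≈ 0.010363 and Q = 15/386 ≈ 0.03886.
Under the Kimura two-parameter model, d = −½ ln(1 − 2P − Q) − ¼ ln(1 − 2Q).
1 − 2P − Q = 0.940414, giving −½ ln(0.940414) = 0.030718.
1 − 2Q = 0.92228, giving −¼ ln(0.92228) = 0.020227.
d = 0.030718 + 0.020227 = 0.050945.

0.0509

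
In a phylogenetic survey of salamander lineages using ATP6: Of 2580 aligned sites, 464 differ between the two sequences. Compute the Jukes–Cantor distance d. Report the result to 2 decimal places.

0.21

p = 464/2580 ≈ 0.179845.
d = −(3/4) ln(1 − 4p/3) = −0.75 ln(1 − 0.239793) = −0.75 ln(0.760207)
  = −0.75 × (-0.274165) = 0.205624 substitutions/site.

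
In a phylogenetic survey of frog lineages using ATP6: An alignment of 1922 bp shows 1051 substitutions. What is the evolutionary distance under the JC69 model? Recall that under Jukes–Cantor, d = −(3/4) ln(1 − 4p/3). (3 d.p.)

p = 1051/1922 ≈ 0.546826.
d = −(3/4) ln(1 − 4p/3) = −0.75 ln(1 − 0.729101) = −0.75 ln(0.270899)
  = −0.75 × (-1.306009) = 0.979507 substitutions/site.

0.980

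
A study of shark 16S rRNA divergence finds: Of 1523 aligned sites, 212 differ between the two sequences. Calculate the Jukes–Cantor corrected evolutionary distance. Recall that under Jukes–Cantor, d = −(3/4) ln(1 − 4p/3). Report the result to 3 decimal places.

0.154

p = 212/1523 ≈ 0.139199.
d = −(3/4) ln(1 − 4p/3) = −0.75 ln(1 − 0.185599) = −0.75 ln(0.814401)
  = −0.75 × (-0.205302) = 0.153977 substitutions/site.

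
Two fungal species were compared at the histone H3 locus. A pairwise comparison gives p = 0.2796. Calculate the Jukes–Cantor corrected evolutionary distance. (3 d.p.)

d = −(3/4) ln(1 − 4p/3) = −0.75 ln(1 − 0.3728) = −0.75 ln(0.6272)
  = −0.75 × (-0.466490) = 0.349868 substitutions/site.

0.350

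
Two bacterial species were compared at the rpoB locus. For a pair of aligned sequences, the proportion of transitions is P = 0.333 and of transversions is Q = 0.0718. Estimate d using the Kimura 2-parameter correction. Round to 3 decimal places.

0.708

Under the Kimura two-parameter model, d = −½ ln(1 − 2P − Q) − ¼ ln(1 − 2Q).
1 − 2P − Q = 0.2622, giving −½ ln(0.2622) = 0.669324.
1 − 2Q = 0.8564, giving −¼ ln(0.8564) = 0.038754.
d = 0.669324 + 0.038754 = 0.708078.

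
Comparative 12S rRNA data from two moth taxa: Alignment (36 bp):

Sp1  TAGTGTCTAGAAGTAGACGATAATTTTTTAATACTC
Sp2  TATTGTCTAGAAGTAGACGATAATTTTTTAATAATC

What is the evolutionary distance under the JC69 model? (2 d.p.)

The sequences differ at 2 of 36 sites (3, 34), so p = 2/36 ≈ 0.055556.
d = −(3/4) ln(1 − 4p/3) = −0.75 ln(1 − 0.074075) = −0.75 ln(0.925925)
  = −0.75 × (-0.076962) = 0.057722 substitutions/site.

0.06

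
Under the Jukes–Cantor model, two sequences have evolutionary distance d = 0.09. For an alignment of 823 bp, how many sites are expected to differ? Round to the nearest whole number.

Invert JC69: p = (3/4)(1 − e^(−4d/3)) = 0.75 × (1 − e^(-0.12)) = 0.75 × (1 − 0.886920) = 0.084810.
Expected differing sites = pL ≈ 0.084810 × 823 = 69.79863 ≈ 70.

70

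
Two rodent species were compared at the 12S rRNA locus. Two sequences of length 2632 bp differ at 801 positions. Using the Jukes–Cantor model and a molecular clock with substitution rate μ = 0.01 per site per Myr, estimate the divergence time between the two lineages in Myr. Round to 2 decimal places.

p = 801/2632 ≈ 0.304331.
d = −(3/4) ln(1 − 4p/3) = −0.75 ln(1 − 0.405775) = −0.75 ln(0.594225)
  = −0.75 × (-0.520497) = 0.390373 substitutions/site.
Under a molecular clock d = 2μt, so t = d/(2μ) = 0.390373 / (2 × 0.01) = 19.52 Myr.

19.52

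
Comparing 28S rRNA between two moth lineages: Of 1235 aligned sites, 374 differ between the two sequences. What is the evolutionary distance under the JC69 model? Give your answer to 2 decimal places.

0.39

p = 374/1235 ≈ 0.302834.
d = −(3/4) ln(1 − 4p/3) = −0.75 ln(1 − 0.403779) = −0.75 ln(0.596221)
  = −0.75 × (-0.517144) = 0.387858 substitutions/site.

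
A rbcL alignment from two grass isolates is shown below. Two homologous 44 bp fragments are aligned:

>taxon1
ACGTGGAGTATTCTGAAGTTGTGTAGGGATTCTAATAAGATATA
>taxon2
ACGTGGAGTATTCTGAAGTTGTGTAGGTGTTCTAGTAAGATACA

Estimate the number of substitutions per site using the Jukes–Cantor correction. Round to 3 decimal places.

0.097

The sequences differ at 4 of 44 sites (28, 29, 35, 43), so p = 4/44 ≈ 0.090909.
d = −(3/4) ln(1 − 4p/3) = −0.75 ln(1 − 0.121212) = −0.75 ln(0.878788)
  = −0.75 × (-0.129212) = 0.096909 substitutions/site.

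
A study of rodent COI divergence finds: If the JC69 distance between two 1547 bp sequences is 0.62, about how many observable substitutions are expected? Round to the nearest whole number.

Invert JC69: p = (3/4)(1 − e^(−4d/3)) = 0.75 × (1 − e^(-0.826667)) = 0.75 × (1 − 0.437505) = 0.421871.
Expected differing sites = pL ≈ 0.421871 × 1547 = 652.634437 ≈ 653.

653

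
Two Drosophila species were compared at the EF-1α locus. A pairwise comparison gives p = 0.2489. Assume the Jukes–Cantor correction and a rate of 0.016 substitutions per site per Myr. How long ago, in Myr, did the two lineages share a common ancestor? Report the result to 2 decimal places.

d = −(3/4) ln(1 − 4p/3) = −0.75 ln(1 − 0.331867) = −0.75 ln(0.668133)
  = −0.75 × (-0.403268) = 0.302451 substitutions/site.
Under a molecular clock d = 2μt, so t = d/(2μ) = 0.302451 / (2 × 0.016) = 9.45 Myr.

9.45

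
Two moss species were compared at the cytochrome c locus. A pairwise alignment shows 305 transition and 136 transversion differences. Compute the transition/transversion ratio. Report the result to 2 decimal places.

2.24

R = 305/136 = 2.242647… ≈ 2.24 (to 2 d.p.).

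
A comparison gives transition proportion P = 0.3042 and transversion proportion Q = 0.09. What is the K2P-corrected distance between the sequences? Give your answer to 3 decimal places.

0.649

Under the Kimura two-parameter model, d = −½ ln(1 − 2P − Q) − ¼ ln(1 − 2Q).
1 − 2P − Q = 0.3016, giving −½ ln(0.3016) = 0.599327.
1 − 2Q = 0.82, giving −¼ ln(0.82) = 0.049613.
d = 0.599327 + 0.049613 = 0.648940.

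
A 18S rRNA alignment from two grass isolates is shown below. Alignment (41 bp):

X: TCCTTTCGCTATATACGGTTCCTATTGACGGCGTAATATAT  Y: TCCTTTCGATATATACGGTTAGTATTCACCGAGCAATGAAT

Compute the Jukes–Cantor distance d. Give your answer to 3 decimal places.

The sequences differ at 9 of 41 sites (9, 21, 22, 27, 30, 32, 34, 38, 39), so p = 9/41 ≈ 0.219512.
d = −(3/4) ln(1 − 4p/3) = −0.75 ln(1 − 0.292683) = −0.75 ln(0.707317)
  = −0.75 × (-0.346276) = 0.259707 substitutions/site.

0.260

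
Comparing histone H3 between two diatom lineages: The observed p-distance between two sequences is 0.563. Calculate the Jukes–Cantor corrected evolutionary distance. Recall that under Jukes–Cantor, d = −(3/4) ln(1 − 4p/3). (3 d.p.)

d = −(3/4) ln(1 − 4p/3) = −0.75 ln(1 − 0.750667) = −0.75 ln(0.249333)
  = −0.75 × (-1.388966) = 1.041725 substitutions/site.

1.042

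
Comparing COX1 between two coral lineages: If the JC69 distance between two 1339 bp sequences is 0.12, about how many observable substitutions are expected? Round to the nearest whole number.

148

Invert JC69: p = (3/4)(1 − e^(−4d/3)) = 0.75 × (1 − e^(-0.16)) = 0.75 × (1 − 0.852144) = 0.110892.
Expected differing sites = pL ≈ 0.110892 × 1339 = 148.484388 ≈ 148.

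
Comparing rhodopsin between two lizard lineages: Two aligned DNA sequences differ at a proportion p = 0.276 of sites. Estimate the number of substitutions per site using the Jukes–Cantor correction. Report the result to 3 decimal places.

d = −(3/4) ln(1 − 4p/3) = −0.75 ln(1 − 0.368) = −0.75 ln(0.632)
  = −0.75 × (-0.458866) = 0.344150 substitutions/site.

0.344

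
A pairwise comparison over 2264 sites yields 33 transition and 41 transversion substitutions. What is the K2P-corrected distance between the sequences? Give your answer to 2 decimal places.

P = 33/2264 ≈ 0.014576 and Q = 41/2264 ≈ 0.01811.
Under the Kimura two-parameter model, d = −½ ln(1 − 2P − Q) − ¼ ln(1 − 2Q).
1 − 2P − Q = 0.952738, giving −½ ln(0.952738) = 0.024208.
1 − 2Q = 0.96378, giving −¼ ln(0.96378) = 0.009223.
d = 0.024208 + 0.009223 = 0.033431.

0.03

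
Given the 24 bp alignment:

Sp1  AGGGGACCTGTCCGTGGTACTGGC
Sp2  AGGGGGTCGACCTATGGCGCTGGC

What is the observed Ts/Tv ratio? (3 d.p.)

Transitions are A↔G and C↔T; transversions are all other mismatches.
Transitions: 8. Transversions: 1.
R = 8/1 = 8.000.

8.000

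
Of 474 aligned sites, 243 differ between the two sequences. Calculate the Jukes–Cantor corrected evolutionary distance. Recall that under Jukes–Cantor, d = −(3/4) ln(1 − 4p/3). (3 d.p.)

p = 243/474 ≈ 0.512658.
d = −(3/4) ln(1 − 4p/3) = −0.75 ln(1 − 0.683544) = −0.75 ln(0.316456)
  = −0.75 × (-1.150571) = 0.862928 substitutions/site.

0.863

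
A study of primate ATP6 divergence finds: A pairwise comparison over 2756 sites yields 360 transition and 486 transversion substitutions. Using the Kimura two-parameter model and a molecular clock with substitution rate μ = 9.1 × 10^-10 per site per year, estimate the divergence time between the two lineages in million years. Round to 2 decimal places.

P = 360/2756 ≈ 0.130624 and Q = 486/2756 ≈ 0.176343.
Under the Kimura two-parameter model, d = −½ ln(1 − 2P − Q) − ¼ ln(1 − 2Q).
1 − 2P − Q = 0.562409, giving −½ ln(0.562409) = 0.287763.
1 − 2Q = 0.647314, giving −¼ ln(0.647314) = 0.108731.
d = 0.287763 + 0.108731 = 0.396494.
Under a molecular clock d = 2μt, so t = d/(2μ) = 0.396494 / (2 × 9.1 × 10^-10) = 217.85 million years.

217.85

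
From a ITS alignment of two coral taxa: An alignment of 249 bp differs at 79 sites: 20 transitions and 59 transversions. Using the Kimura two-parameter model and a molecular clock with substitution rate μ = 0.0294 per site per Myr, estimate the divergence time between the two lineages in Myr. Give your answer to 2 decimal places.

7.04

P = 20/249 ≈ 0.080321 and Q = 59/249 ≈ 0.236948.
Under the Kimura two-parameter model, d = −½ ln(1 − 2P − Q) − ¼ ln(1 − 2Q).
1 − 2P − Q = 0.60241, giving −½ ln(0.60241) = 0.253409.
1 − 2Q = 0.526104, giving −¼ ln(0.526104) = 0.160564.
d = 0.253409 + 0.160564 = 0.413973.
Under a molecular clock d = 2μt, so t = d/(2μ) = 0.413973 / (2 × 0.0294) = 7.04 Myr.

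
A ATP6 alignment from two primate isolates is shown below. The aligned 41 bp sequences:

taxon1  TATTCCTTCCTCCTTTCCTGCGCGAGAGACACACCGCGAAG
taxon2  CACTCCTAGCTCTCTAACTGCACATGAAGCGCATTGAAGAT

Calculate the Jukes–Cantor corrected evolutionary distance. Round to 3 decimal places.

0.788

The sequences differ at 20 of 41 sites, so p = 20/41 ≈ 0.487805.
d = −(3/4) ln(1 − 4p/3) = −0.75 ln(1 − 0.650407) = −0.75 ln(0.349593)
  = −0.75 × (-1.050986) = 0.788240 substitutions/site.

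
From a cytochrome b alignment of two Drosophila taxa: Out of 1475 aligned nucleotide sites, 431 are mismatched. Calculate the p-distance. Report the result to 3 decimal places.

0.292

p = 431/1475 = 0.292203… ≈ 0.292 (to 3 d.p.).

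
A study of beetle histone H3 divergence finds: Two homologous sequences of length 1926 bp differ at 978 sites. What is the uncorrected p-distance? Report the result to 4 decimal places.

0.5078

p = 978/1926 = 0.507788… ≈ 0.5078 (to 4 d.p.).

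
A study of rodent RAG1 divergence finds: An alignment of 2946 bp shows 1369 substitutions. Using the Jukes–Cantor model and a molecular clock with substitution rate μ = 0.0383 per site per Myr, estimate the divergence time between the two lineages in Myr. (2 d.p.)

p = 1369/2946 ≈ 0.464698.
d = −(3/4) ln(1 − 4p/3) = −0.75 ln(1 − 0.619597) = −0.75 ln(0.380403)
  = −0.75 × (-0.966524) = 0.724893 substitutions/site.
Under a molecular clock d = 2μt, so t = d/(2μ) = 0.724893 / (2 × 0.0383) = 9.46 Myr.

9.46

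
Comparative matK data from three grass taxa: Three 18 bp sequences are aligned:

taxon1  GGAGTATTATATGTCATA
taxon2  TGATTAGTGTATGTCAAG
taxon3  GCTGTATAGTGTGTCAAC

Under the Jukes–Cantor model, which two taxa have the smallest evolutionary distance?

taxon1 and taxon2

taxon1–taxon2: 6/18 differ, p = 0.333, d = 0.441.
taxon1–taxon3: 7/18 differ, p = 0.389, d = 0.548.
taxon2–taxon3: 8/18 differ, p = 0.444, d = 0.673.
The smallest distance is between taxon1 and taxon2.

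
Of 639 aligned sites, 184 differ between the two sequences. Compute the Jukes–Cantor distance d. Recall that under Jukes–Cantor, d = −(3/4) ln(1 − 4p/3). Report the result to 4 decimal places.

0.3633

p = 184/639 ≈ 0.28795.
d = −(3/4) ln(1 − 4p/3) = −0.75 ln(1 − 0.383933) = −0.75 ln(0.616067)
  = −0.75 × (-0.484400) = 0.363300 substitutions/site.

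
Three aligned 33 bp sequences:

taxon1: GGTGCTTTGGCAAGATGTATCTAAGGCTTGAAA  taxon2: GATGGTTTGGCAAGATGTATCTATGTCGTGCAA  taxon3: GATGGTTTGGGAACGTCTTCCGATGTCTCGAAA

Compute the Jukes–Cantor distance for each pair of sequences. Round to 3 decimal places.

taxon1–taxon2: 6/33 sites differ → p ≈ 0.181818, d = −0.75 ln(1 − 0.242424) = 0.208224 ≈ 0.208.
taxon1–taxon3: 12/33 sites differ → p ≈ 0.363636, d = −0.75 ln(1 − 0.484848) = 0.497470 ≈ 0.497.
taxon2–taxon3: 10/33 sites differ → p ≈ 0.30303, d = −0.75 ln(1 − 0.40404) = 0.388186 ≈ 0.388.

d(taxon1,taxon2) = 0.208, d(taxon1,taxon3) = 0.497, d(taxon2,taxon3) = 0.388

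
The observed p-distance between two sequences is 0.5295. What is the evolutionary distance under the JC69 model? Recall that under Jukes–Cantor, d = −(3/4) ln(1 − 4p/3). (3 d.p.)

0.918

d = −(3/4) ln(1 − 4p/3) = −0.75 ln(1 − 0.706) = −0.75 ln(0.294)
  = −0.75 × (-1.224176) = 0.918132 substitutions/site.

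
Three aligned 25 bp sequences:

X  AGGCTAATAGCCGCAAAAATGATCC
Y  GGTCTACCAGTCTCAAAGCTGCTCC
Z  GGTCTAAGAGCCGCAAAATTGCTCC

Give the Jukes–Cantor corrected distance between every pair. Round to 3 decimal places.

X–Y: 9/25 sites differ → p = 0.36, d = −0.75 ln(1 − 0.48) = 0.490445 ≈ 0.490.
X–Z: 5/25 sites differ → p = 0.2, d = −0.75 ln(1 − 0.266667) = 0.232617 ≈ 0.233.
Y–Z: 6/25 sites differ → p = 0.24, d = −0.75 ln(1 − 0.32) = 0.289247 ≈ 0.289.

d(X,Y) = 0.490, d(X,Z) = 0.233, d(Y,Z) = 0.289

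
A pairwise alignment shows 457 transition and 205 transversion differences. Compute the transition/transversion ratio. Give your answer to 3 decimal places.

2.229

R = 457/205 = 2.229268… ≈ 2.229 (to 3 d.p.).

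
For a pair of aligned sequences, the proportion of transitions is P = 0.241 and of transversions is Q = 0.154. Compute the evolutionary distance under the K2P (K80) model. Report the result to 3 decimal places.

Under the Kimura two-parameter model, d = −½ ln(1 − 2P − Q) − ¼ ln(1 − 2Q).
1 − 2P − Q = 0.364, giving −½ ln(0.364) = 0.505301.
1 − 2Q = 0.692, giving −¼ ln(0.692) = 0.092042.
d = 0.505301 + 0.092042 = 0.597343.

0.597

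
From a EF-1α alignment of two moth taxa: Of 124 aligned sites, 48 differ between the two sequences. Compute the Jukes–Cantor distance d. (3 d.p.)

0.544

p = 48/124 ≈ 0.387097.
d = −(3/4) ln(1 − 4p/3) = −0.75 ln(1 − 0.516129) = −0.75 ln(0.483871)
  = −0.75 × (-0.725937) = 0.544453 substitutions/site.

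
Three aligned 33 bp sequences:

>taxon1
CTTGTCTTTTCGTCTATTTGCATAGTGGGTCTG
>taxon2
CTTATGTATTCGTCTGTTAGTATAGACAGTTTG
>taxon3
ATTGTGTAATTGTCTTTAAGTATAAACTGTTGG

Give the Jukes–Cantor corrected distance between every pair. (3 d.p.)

taxon1–taxon2: 10/33 sites differ → p ≈ 0.30303, d = −0.75 ln(1 − 0.40404) = 0.388186 ≈ 0.388.
taxon1–taxon3: 15/33 sites differ → p ≈ 0.454545, d = −0.75 ln(1 − 0.60606) = 0.698667 ≈ 0.699.
taxon2–taxon3: 9/33 sites differ → p ≈ 0.272727, d = −0.75 ln(1 − 0.363636) = 0.338988 ≈ 0.339.

d(taxon1,taxon2) = 0.388, d(taxon1,taxon3) = 0.699, d(taxon2,taxon3) = 0.339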